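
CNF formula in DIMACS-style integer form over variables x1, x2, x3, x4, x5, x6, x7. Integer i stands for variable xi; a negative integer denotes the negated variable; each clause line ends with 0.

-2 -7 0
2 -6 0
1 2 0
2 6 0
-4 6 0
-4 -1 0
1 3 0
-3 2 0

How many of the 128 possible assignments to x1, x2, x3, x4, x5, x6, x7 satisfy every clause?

Split on x2, then x1.
  x2=T, x1=T: forces x4=F; x7=F; x3, x5, x6 free → 2^3 = 8.
  x2=T, x1=F: x5 free; 3 ways for (x3,x4,x6,x7) × 2^1 = 6.
  x2=F, x1=T: a clause becomes empty — 0.
  x2=F, x1=F: a clause becomes empty — 0.
Total: 8 + 6 + 0 + 0 = 14.

14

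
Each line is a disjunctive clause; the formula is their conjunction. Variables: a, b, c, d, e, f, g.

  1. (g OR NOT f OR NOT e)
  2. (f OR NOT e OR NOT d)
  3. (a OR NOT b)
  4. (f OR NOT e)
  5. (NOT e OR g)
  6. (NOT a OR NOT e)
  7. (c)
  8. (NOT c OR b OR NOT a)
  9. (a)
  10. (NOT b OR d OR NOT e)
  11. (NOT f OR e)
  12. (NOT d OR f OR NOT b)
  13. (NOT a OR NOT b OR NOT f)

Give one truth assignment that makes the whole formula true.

(c) is a unit clause, so c = True.
Unit propagation: (a) forces a = True.
The clause (NOT e) is unit: e must be False.
(b) is a unit clause, so b = True.
(NOT f) is a unit clause, so f = False.
Unit propagation: (NOT d) forces d = False.
g is now unconstrained; take g = True.

a=T, b=T, c=T, d=F, e=F, f=F, g=T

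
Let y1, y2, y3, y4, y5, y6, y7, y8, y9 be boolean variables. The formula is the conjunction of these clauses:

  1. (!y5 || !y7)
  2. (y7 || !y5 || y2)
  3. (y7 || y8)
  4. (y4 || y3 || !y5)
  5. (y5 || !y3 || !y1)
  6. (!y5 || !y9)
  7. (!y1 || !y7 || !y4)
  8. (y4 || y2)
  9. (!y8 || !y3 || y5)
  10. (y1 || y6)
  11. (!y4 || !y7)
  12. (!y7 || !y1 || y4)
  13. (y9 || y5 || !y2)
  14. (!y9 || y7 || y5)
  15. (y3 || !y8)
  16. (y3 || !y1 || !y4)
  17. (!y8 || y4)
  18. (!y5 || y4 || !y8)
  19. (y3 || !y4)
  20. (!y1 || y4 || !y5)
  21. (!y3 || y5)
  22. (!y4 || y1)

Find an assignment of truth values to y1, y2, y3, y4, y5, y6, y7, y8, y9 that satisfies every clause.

y1=1, y2=1, y3=1, y4=1, y5=1, y6=1, y7=0, y8=1, y9=0

y6 occurs only positively in the remaining clauses — set y6 = True.
Set y1 = True and propagate.
Set y2 = True and propagate.
Set y3 = True and propagate.
  then y5 is forced to True.
  then y7 is forced to False.
  then y8 is forced to True.
  then y9 is forced to False.
  then y4 is forced to True.
Every clause has at least one true literal under this assignment.
Check each clause:
  1. (!y7 || !y5) — !y7 is true.
  2. (!y5 || y2 || y7) — y2 is true.
  3. (y7 || y8) — y8 is true.
  4. (y4 || y3 || !y5) — y3 is true.
  5. (!y3 || y5 || !y1) — y5 is true.
  6. (!y5 || !y9) — !y9 is true.
  7. (!y7 || !y1 || !y4) — !y7 is true.
  8. (y2 || y4) — y2 is true.
  9. (y5 || !y8 || !y3) — y5 is true.
  10. (y1 || y6) — y1 is true.
  11. (!y4 || !y7) — !y7 is true.
  12. (y4 || !y7 || !y1) — !y7 is true.
  13. (y5 || y9 || !y2) — y5 is true.
  14. (!y9 || y7 || y5) — y5 is true.
  15. (y3 || !y8) — y3 is true.
  16. (!y1 || !y4 || y3) — y3 is true.
  17. (y4 || !y8) — y4 is true.
  18. (!y5 || y4 || !y8) — y4 is true.
  19. (y3 || !y4) — y3 is true.
  20. (!y5 || !y1 || y4) — y4 is true.
  21. (!y3 || y5) — y5 is true.
  22. (!y4 || y1) — y1 is true.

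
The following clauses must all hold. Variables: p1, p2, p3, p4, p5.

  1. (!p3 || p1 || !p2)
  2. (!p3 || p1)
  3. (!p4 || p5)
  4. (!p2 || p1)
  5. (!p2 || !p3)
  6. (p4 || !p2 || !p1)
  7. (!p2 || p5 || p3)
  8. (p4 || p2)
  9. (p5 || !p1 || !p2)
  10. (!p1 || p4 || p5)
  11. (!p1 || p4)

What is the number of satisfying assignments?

Satisfying assignments:
  p1=F p2=F p3=F p4=T p5=T
  p1=T p2=F p3=F p4=T p5=T
  p1=T p2=F p3=T p4=T p5=T
  p1=T p2=T p3=F p4=T p5=T
That's 4 in total.

4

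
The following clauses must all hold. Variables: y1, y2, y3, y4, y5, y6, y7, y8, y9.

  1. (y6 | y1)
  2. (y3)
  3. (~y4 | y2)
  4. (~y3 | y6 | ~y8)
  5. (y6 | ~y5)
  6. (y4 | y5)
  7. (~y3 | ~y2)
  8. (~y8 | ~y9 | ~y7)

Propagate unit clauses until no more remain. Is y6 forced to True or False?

(y3) is a unit clause: y3 = True.
From (~y3 | ~y2) and y3 = True: y2 = False.
From (y2 | ~y4) and y2 = False: y4 = False.
In (y5 | y4), y4 is now false; y5 must hold, so y5 = True.
In (y6 | ~y5), ~y5 is now false; y6 must hold, so y6 = True.

True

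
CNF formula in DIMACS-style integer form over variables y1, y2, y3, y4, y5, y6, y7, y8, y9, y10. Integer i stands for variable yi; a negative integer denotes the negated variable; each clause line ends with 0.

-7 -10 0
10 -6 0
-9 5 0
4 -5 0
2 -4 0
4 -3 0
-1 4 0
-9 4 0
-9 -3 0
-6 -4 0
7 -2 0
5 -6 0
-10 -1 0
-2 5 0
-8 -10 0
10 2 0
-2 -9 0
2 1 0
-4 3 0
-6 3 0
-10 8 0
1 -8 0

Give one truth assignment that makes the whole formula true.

y6 occurs only negated in the remaining clauses — set y6 = False.
y9 occurs only negated in the remaining clauses — set y9 = False.
Set y1 = True and propagate.
  then y4 is forced to True.
  then y2 is forced to True.
  then y7 is forced to True.
  then y10 is forced to False.
  then y5 is forced to True.
  then y3 is forced to True.
y8 is now unconstrained; take y8 = True.
Every clause has at least one true literal under this assignment.
Check each clause:
  1. (¬y7 ∨ ¬y10) — ¬y10 is true.
  2. (¬y6 ∨ y10) — ¬y6 is true.
  3. (¬y9 ∨ y5) — y5 is true.
  4. (¬y5 ∨ y4) — y4 is true.
  5. (¬y4 ∨ y2) — y2 is true.
  6. (y4 ∨ ¬y3) — y4 is true.
  7. (¬y1 ∨ y4) — y4 is true.
  8. (y4 ∨ ¬y9) — y4 is true.
  9. (¬y3 ∨ ¬y9) — ¬y9 is true.
  10. (¬y4 ∨ ¬y6) — ¬y6 is true.
  11. (y7 ∨ ¬y2) — y7 is true.
  12. (y5 ∨ ¬y6) — ¬y6 is true.
  13. (¬y10 ∨ ¬y1) — ¬y10 is true.
  14. (y5 ∨ ¬y2) — y5 is true.
  15. (¬y10 ∨ ¬y8) — ¬y10 is true.
  16. (y2 ∨ y10) — y2 is true.
  17. (¬y2 ∨ ¬y9) — ¬y9 is true.
  18. (y1 ∨ y2) — y1 is true.
  19. (y3 ∨ ¬y4) — y3 is true.
  20. (¬y6 ∨ y3) — ¬y6 is true.
  21. (¬y10 ∨ y8) — y8 is true.
  22. (y1 ∨ ¬y8) — y1 is true.

y1=T, y2=T, y3=T, y4=T, y5=T, y6=F, y7=T, y8=T, y9=F, y10=F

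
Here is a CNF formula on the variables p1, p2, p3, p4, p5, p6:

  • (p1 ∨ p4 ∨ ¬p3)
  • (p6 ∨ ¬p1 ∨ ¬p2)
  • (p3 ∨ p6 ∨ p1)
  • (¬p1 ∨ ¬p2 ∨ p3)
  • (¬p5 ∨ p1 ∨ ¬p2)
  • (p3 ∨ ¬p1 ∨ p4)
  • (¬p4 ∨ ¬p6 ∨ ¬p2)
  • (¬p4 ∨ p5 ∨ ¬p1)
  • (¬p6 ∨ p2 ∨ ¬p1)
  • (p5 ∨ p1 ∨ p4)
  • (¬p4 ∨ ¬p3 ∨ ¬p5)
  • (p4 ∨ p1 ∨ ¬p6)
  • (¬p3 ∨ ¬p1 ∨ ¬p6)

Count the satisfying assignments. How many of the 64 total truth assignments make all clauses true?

Split on p1, then p4.
  p1=T, p4=T: remaining (p2,p3,p5,p6) ∈ {(F,F,T,F)} — 1.
  p1=T, p4=F: remaining (p2,p3,p5,p6) ∈ {(F,T,F,F); (F,T,T,F)} — 2.
  p1=F, p4=T: 5 of the 16 assignments to (p2,p3,p5,p6) work.
  p1=F, p4=F: a clause becomes empty — 0.
Total: 1 + 2 + 5 + 0 = 8.

8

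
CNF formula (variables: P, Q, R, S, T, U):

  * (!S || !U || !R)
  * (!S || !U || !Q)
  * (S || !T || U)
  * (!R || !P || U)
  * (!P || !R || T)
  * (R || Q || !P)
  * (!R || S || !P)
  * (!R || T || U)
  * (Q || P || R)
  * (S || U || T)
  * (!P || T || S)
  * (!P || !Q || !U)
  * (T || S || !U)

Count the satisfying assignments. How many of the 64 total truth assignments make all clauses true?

9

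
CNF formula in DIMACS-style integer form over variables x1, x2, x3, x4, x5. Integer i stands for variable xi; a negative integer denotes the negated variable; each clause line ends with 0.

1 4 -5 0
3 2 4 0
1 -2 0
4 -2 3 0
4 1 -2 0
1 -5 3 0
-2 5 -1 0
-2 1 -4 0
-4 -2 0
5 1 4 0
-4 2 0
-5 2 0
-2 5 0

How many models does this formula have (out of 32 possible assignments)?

2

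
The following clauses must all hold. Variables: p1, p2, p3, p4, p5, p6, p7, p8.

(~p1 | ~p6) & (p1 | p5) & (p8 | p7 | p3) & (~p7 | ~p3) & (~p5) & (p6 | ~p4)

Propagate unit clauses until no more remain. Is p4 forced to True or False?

False

Unit clause (~p5) sets p5 = False.
From (p5 | p1) and p5 = False: p1 = True.
(~p6 | ~p1) with p1 = True leaves only ~p6, so p6 = False.
(~p4 | p6): since p6 = False, the clause reduces to (~p4). p4 = False.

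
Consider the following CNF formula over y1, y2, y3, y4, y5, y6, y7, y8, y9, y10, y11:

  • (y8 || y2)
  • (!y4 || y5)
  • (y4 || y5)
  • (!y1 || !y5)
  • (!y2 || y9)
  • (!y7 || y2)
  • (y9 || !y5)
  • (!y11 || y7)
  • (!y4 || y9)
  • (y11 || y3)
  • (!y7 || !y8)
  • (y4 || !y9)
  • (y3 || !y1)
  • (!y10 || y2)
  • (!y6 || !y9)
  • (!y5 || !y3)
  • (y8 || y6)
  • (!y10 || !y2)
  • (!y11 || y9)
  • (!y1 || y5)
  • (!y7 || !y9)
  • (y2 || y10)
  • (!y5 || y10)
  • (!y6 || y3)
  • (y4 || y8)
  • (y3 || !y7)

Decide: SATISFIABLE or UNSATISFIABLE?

UNSATISFIABLE

y5 = True:
  propagation gives y1=False, y9=True, y4=True, y6=False; an empty clause results — contradiction.
y5 = False:
  propagation gives y4=False; an empty clause results — contradiction.
Every branch closes, so no satisfying assignment exists.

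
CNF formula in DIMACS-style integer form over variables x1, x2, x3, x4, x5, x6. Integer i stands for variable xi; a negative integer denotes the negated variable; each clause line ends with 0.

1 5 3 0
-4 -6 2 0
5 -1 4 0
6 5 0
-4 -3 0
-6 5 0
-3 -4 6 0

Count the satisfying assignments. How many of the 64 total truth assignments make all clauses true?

22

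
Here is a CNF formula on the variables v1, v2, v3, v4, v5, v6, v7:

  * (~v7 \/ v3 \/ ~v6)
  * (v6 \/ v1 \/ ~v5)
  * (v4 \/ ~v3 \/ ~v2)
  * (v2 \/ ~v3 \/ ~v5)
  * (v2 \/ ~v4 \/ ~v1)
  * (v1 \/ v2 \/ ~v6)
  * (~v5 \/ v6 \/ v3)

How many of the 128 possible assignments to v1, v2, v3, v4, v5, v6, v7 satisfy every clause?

46

Case analysis on v2 and v3:
  v2=T, v3=T: v7 free; 7 ways for (v1,v4,v5,v6) × 2^1 = 14.
  v2=T, v3=F: v1, v4 free; 4 ways for (v5,v6,v7) × 2^2 = 16.
  v2=F, v3=T: v7 free; 4 ways for (v1,v4,v5,v6) × 2^1 = 8.
  v2=F, v3=F: 8 of the 32 assignments to (v1,v4,v5,v6,v7) work.
Total: 14 + 16 + 8 + 8 = 46.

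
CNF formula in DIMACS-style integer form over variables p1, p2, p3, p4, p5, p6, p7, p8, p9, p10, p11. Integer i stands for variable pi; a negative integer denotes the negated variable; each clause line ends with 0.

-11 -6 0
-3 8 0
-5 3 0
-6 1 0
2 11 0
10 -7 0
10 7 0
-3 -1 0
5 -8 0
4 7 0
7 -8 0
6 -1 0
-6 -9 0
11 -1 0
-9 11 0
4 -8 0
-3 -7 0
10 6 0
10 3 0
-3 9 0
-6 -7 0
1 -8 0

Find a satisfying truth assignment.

p1=False, p2=False, p3=False, p4=True, p5=False, p6=False, p7=False, p8=False, p9=False, p10=True, p11=True

Pure literal: p4 appears only positively; assign p4 = True.
Pure literal: p10 appears only positively; assign p10 = True.
Set p1 = False and propagate.
  then p6 is forced to False.
  then p8 is forced to False.
  then p3 is forced to False.
  then p5 is forced to False.
The remaining clauses are satisfied by p2 = False, p7 = False, p9 = False, p11 = True.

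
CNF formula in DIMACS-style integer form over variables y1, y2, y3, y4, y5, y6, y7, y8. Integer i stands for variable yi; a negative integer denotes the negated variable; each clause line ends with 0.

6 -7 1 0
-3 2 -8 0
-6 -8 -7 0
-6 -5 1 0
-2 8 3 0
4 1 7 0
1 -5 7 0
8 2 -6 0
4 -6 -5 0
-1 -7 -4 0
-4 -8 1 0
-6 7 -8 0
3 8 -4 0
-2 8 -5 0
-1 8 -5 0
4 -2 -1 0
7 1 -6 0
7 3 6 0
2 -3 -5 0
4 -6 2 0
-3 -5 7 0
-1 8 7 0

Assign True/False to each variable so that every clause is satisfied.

y1 = T, y2 = F, y3 = T, y4 = F, y5 = F, y6 = F, y7 = T, y8 = F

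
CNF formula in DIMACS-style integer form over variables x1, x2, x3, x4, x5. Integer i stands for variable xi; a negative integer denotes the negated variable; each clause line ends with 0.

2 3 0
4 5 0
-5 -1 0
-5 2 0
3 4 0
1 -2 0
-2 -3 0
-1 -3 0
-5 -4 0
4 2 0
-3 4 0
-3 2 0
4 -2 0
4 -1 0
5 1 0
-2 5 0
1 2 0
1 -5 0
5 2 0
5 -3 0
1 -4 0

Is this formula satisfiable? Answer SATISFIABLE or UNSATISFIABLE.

UNSATISFIABLE

x2 = True:
  propagation gives x1=True, x5=False; an empty clause results — contradiction.
x2 = False:
  propagation gives x3=True; an empty clause results — contradiction.
Every branch closes, so no satisfying assignment exists.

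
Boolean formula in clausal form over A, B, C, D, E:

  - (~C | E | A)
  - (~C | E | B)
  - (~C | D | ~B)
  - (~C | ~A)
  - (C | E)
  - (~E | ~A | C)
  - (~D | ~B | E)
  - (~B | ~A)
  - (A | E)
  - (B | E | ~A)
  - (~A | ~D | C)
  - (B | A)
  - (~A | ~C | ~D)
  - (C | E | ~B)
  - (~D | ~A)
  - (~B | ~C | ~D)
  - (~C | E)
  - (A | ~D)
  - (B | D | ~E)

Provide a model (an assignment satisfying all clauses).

A=F  B=T  C=F  D=F  E=T

Try A = False.
  then E is forced to True.
  then B is forced to True.
  then D is forced to False.
  then C is forced to False.
Every clause has at least one true literal under this assignment.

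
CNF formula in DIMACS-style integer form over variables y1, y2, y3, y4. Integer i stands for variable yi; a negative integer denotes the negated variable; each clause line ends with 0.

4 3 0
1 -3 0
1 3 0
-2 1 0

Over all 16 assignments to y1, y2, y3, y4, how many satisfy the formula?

6

The models are:
  y1=1 y2=0 y3=0 y4=1
  y1=1 y2=0 y3=1 y4=0
  y1=1 y2=0 y3=1 y4=1
  y1=1 y2=1 y3=0 y4=1
  y1=1 y2=1 y3=1 y4=0
  y1=1 y2=1 y3=1 y4=1
Count: 6.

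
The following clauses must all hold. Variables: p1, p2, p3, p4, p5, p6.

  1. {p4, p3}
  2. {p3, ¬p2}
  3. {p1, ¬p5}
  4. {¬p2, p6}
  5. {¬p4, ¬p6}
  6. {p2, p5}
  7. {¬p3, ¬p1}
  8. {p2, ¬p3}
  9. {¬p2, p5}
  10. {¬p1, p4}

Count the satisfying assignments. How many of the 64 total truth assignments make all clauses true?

1

The models are:
  p1=1 p2=0 p3=0 p4=1 p5=1 p6=0
That's 1 in total.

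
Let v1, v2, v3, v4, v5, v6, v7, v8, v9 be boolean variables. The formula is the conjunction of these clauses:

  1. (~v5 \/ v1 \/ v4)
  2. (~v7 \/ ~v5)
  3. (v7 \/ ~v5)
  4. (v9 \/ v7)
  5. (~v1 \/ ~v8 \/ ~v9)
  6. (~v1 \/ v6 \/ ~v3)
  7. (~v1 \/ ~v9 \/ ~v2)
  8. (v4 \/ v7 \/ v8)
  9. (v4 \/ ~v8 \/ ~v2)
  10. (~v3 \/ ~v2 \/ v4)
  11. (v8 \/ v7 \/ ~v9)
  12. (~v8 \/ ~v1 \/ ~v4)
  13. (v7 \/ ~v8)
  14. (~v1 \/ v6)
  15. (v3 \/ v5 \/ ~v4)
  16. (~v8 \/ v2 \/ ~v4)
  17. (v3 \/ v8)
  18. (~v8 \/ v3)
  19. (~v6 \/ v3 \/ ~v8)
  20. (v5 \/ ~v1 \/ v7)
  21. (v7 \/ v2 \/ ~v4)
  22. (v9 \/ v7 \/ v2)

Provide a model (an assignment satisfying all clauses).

v1=T, v2=T, v3=T, v4=T, v5=F, v6=T, v7=T, v8=F, v9=F

Try v1 = True.
  then v6 is forced to True.
The remaining clauses are satisfied by v2 = True, v3 = True, v4 = True, v5 = False, v7 = True, v8 = False, v9 = False.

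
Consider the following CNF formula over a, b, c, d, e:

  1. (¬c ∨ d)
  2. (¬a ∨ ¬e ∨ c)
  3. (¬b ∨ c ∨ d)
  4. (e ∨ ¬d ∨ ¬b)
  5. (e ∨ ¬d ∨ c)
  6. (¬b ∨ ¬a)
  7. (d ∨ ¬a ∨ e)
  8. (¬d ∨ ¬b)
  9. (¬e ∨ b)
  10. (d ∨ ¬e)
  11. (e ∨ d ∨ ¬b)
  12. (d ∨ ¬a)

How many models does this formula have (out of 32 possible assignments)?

3

The models are:
  a=0 b=0 c=0 d=0 e=0
  a=0 b=0 c=1 d=1 e=0
  a=1 b=0 c=1 d=1 e=0
Count: 3.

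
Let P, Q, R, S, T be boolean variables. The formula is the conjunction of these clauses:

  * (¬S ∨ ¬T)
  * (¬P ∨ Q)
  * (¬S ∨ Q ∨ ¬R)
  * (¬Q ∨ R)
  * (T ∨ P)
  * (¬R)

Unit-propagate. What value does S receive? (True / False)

False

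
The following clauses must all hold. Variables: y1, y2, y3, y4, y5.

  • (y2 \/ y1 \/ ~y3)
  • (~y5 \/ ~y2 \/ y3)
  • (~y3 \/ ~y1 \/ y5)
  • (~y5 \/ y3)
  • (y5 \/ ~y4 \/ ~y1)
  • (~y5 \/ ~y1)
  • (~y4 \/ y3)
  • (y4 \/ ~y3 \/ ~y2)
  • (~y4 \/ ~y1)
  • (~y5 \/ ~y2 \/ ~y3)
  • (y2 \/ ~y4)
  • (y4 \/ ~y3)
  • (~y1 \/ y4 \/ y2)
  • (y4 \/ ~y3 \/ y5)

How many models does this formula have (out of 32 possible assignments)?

The models are:
  y1=F y2=F y3=F y4=F y5=F
  y1=F y2=T y3=F y4=F y5=F
  y1=F y2=T y3=T y4=T y5=F
  y1=T y2=T y3=F y4=F y5=F
That's 4 in total.

4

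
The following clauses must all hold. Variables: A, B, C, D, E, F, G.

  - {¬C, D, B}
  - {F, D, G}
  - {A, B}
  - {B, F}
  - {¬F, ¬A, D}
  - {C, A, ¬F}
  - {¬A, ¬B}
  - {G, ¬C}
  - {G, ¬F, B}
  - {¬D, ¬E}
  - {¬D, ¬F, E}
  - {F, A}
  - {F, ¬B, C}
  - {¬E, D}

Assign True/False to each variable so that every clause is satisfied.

G occurs only positively in the remaining clauses — set G = True.
Branch on A: take A = False.
  then B is forced to True.
  then F is forced to True.
  then C is forced to True.
Branch on D: take D = False.
  then E is forced to False.

A=F, B=T, C=T, D=F, E=F, F=T, G=T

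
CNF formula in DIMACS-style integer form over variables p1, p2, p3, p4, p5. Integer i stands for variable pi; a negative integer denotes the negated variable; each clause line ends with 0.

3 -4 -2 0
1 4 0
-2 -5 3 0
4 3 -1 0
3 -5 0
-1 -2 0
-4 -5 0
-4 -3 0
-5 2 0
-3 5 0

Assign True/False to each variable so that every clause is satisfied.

p1 = False, p2 = False, p3 = False, p4 = True, p5 = False

Try p1 = False.
  then p4 is forced to True.
  then p5 is forced to False.
  then p3 is forced to False.
  then p2 is forced to False.
Every clause has at least one true literal under this assignment.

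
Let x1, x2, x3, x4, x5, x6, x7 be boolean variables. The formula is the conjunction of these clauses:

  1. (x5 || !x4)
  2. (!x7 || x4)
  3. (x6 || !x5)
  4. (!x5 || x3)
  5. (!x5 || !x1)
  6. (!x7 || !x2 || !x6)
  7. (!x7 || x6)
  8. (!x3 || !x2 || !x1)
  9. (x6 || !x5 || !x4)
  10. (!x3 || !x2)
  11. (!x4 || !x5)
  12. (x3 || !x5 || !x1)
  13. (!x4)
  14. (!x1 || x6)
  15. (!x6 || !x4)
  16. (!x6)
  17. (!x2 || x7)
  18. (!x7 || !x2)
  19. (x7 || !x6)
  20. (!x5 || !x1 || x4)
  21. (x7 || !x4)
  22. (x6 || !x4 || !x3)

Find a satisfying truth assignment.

x1=F  x2=F  x3=T  x4=F  x5=F  x6=F  x7=F

The clause (!x4) is unit: x4 must be False.
The clause (!x7) is unit: x7 must be False.
The clause (!x6) is unit: x6 must be False.
Unit propagation: (!x5) forces x5 = False.
Unit propagation: (!x1) forces x1 = False.
The clause (!x2) is unit: x2 must be False.
x3 is now unconstrained; take x3 = True.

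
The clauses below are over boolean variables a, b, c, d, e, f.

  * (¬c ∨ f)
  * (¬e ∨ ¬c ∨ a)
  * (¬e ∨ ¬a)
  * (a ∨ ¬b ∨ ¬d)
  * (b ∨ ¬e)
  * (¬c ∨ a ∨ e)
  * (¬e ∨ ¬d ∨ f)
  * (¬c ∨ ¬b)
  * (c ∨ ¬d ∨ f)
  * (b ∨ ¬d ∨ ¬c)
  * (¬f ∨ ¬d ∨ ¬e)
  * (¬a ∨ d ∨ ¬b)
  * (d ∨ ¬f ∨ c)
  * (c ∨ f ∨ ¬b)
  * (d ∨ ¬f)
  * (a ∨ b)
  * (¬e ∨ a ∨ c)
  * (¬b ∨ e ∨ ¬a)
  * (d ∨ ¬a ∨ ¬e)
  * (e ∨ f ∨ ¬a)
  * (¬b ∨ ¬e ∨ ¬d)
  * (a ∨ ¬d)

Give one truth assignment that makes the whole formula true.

a=T, b=F, c=F, d=T, e=F, f=T

Branch on a: take a = True.
  then e is forced to False.
  then b is forced to False.
  then f is forced to True.
  then d is forced to True.
  then c is forced to False.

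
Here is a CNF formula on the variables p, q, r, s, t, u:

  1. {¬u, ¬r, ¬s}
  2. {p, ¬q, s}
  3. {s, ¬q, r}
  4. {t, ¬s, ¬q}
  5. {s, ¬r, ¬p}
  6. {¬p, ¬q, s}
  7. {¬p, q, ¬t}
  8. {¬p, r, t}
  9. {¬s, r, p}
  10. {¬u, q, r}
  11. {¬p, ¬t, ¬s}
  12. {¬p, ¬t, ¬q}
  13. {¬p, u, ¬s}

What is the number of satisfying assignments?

9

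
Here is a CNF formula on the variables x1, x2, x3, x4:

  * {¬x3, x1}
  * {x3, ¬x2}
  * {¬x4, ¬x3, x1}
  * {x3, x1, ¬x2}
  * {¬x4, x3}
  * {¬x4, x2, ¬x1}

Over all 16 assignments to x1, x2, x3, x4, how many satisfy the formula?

The models are:
  x1=0 x2=0 x3=0 x4=0
  x1=1 x2=0 x3=0 x4=0
  x1=1 x2=0 x3=1 x4=0
  x1=1 x2=1 x3=1 x4=0
  x1=1 x2=1 x3=1 x4=1
That's 5 in total.

5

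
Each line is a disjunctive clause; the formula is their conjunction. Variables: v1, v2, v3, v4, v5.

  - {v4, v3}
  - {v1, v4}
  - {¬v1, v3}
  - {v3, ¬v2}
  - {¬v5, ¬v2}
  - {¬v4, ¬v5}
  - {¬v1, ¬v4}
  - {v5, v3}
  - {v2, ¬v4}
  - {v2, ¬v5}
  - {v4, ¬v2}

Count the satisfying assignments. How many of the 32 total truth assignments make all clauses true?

The models are:
  v1=0 v2=1 v3=1 v4=1 v5=0
  v1=1 v2=0 v3=1 v4=0 v5=0
That's 2 in total.

2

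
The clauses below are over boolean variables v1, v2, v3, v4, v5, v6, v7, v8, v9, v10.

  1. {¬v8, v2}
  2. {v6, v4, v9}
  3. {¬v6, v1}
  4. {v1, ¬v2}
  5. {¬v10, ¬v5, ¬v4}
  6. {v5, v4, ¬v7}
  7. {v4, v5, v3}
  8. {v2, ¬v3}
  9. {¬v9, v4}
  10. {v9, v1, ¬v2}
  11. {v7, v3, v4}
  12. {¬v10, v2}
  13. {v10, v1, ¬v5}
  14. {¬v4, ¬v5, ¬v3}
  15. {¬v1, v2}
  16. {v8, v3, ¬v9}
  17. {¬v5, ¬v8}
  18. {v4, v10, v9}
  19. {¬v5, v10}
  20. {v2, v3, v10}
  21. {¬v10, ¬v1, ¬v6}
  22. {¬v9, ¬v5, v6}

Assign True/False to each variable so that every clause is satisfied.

v1=T  v2=T  v3=T  v4=T  v5=F  v6=F  v7=T  v8=F  v9=F  v10=T

Set v1 = True and propagate.
  then v2 is forced to True.
Set v3 = True and propagate.
Try v4 = True.
  then v5 is forced to False.
The remaining clauses are satisfied by v6 = False, v7 = True, v8 = False, v9 = False, v10 = True.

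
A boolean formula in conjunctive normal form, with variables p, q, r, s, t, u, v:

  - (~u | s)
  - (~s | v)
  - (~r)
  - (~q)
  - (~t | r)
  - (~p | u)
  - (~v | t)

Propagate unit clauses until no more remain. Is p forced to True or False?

False

(~r) is a unit clause: r = False.
(~q) is a unit clause: q = False.
In (~t | r), r is now false; ~t must hold, so t = False.
(t | ~v): since t = False, the clause reduces to (~v). v = False.
In (v | ~s), v is now false; ~s must hold, so s = False.
(s | ~u) with s = False leaves only ~u, so u = False.
In (u | ~p), u is now false; ~p must hold, so p = False.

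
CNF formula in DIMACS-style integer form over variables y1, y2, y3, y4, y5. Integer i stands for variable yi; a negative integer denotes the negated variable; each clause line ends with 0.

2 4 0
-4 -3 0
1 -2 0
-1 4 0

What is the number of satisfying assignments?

The models are:
  y1=F y2=F y3=F y4=T y5=F
  y1=F y2=F y3=F y4=T y5=T
  y1=T y2=F y3=F y4=T y5=F
  y1=T y2=F y3=F y4=T y5=T
  y1=T y2=T y3=F y4=T y5=F
  y1=T y2=T y3=F y4=T y5=T
That's 6 in total.

6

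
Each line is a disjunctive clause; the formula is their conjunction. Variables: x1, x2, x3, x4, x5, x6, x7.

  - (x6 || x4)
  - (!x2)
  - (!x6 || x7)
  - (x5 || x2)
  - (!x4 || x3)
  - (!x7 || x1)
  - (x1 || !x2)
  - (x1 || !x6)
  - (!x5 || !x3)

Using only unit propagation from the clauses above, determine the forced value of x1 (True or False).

(!x2) stands alone — x2 = False.
From (x5 || x2) and x2 = False: x5 = True.
(!x5 || !x3) with x5 = True leaves only !x3, so x3 = False.
(x3 || !x4) with x3 = False leaves only !x4, so x4 = False.
In (x6 || x4), x4 is now false; x6 must hold, so x6 = True.
(x7 || !x6): since x6 = True, the clause reduces to (x7). x7 = True.
(!x7 || x1) with x7 = True leaves only x1, so x1 = True.

True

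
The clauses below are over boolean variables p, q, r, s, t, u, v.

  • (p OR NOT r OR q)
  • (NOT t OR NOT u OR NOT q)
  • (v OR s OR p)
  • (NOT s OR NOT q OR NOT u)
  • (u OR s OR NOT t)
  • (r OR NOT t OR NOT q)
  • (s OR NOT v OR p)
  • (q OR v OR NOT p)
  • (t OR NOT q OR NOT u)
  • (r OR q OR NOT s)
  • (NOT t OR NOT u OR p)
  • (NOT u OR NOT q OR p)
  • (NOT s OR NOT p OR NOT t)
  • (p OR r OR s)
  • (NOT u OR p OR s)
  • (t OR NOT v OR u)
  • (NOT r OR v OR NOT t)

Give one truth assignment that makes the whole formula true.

Set p = True and propagate.
The remaining clauses are satisfied by q = False, r = False, s = False, t = True, u = True, v = True.
Every clause has at least one true literal under this assignment.

p = T, q = F, r = F, s = F, t = T, u = T, v = T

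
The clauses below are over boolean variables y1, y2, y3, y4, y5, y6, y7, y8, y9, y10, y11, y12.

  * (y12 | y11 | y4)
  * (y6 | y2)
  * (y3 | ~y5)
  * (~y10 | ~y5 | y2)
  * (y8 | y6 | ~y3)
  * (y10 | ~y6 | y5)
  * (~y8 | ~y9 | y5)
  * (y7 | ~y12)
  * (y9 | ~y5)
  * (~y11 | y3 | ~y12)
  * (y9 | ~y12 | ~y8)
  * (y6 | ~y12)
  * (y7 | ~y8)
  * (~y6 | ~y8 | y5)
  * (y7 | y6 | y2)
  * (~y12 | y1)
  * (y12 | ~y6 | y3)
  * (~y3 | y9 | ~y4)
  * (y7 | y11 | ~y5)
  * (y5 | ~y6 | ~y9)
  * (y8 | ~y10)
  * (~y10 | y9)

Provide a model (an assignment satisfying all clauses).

y2 occurs only positively in the remaining clauses — set y2 = True.
y7 occurs only positively in the remaining clauses — set y7 = True.
Branch on y1: take y1 = False.
  then y12 is forced to False.
For the remaining variables, y3 = True, y4 = True, y5 = True, y6 = True, y8 = True, y9 = True, y10 = False, y11 = True works.
Every clause has at least one true literal under this assignment.

y1=False, y2=True, y3=True, y4=True, y5=True, y6=True, y7=True, y8=True, y9=True, y10=False, y11=True, y12=False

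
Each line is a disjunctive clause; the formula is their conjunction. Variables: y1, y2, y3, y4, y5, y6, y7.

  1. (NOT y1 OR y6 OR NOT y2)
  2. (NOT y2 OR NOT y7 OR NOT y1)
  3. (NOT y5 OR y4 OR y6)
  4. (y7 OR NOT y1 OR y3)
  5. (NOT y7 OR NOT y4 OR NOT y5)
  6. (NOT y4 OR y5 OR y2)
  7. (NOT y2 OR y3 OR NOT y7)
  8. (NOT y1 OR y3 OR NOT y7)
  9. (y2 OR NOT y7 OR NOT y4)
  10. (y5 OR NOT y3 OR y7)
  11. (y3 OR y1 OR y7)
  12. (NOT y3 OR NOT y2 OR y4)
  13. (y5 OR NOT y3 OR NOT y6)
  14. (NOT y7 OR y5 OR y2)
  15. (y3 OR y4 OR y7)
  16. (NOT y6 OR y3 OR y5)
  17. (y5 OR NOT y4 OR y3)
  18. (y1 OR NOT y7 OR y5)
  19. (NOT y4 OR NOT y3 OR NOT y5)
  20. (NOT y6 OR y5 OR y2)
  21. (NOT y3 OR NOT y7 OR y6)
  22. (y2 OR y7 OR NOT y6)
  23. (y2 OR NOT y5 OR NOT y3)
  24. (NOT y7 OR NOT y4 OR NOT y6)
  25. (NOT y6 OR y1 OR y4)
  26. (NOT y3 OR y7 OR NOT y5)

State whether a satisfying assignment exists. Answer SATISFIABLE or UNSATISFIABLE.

UNSATISFIABLE

y7 = True:
  y5 = True:
    propagation gives y4=False, y6=True, y1=True, y2=False; an empty clause results — contradiction.
  y5 = False:
    propagation gives y2=True, y1=False; an empty clause results — contradiction.
y7 = False:
  y3 = True:
    propagation gives y5=True; an empty clause results — contradiction.
  y3 = False:
    propagation gives y1=False; an empty clause results — contradiction.
Every branch closes, so no satisfying assignment exists.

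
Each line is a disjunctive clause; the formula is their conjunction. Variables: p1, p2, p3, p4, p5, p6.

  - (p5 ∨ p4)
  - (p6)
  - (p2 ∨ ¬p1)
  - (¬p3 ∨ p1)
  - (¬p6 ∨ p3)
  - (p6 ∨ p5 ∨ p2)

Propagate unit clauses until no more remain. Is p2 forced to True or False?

Unit clause (p6) sets p6 = True.
(¬p6 ∨ p3): since p6 = True, the clause reduces to (p3). p3 = True.
(¬p3 ∨ p1) with p3 = True leaves only p1, so p1 = True.
(p2 ∨ ¬p1) with p1 = True leaves only p2, so p2 = True.

True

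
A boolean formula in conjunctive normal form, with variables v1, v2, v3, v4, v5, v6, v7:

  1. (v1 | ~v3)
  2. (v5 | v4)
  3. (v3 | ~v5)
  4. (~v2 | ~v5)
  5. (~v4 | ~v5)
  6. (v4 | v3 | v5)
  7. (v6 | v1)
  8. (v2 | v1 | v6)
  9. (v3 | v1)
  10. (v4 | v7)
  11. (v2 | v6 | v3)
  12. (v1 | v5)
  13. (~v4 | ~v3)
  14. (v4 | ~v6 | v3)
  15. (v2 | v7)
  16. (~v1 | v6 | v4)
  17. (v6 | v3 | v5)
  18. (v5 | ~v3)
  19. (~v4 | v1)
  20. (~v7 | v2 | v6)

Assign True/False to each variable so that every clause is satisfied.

v1 = True  v2 = False  v3 = False  v4 = True  v5 = False  v6 = True  v7 = True

Set v1 = True and propagate.
Set v2 = False and propagate.
  then v7 is forced to True.
  then v6 is forced to True.
Branch on v3: take v3 = False.
  then v5 is forced to False.
  then v4 is forced to True.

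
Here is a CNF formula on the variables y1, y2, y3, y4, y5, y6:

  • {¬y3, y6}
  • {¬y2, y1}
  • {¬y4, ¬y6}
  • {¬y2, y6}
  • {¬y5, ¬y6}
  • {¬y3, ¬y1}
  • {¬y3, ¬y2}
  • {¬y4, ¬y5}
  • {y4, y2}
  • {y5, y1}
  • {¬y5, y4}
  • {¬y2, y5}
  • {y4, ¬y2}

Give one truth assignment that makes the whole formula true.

y1 = T, y2 = F, y3 = F, y4 = T, y5 = F, y6 = F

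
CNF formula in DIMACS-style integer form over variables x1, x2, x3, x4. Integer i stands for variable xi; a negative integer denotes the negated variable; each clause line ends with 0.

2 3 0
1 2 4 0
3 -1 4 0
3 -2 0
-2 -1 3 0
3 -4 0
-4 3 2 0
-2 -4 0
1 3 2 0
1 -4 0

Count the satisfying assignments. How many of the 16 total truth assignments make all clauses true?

4

The models are:
  x1=0 x2=1 x3=1 x4=0
  x1=1 x2=0 x3=1 x4=0
  x1=1 x2=0 x3=1 x4=1
  x1=1 x2=1 x3=1 x4=0
Count: 4.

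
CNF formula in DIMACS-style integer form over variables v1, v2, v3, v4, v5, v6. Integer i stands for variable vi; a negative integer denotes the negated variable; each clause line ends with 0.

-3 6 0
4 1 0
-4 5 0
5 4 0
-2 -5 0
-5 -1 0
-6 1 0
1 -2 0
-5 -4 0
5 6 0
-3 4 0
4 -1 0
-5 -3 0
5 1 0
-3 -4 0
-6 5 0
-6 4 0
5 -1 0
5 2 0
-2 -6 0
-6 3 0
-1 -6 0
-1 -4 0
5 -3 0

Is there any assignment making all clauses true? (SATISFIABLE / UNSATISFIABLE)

UNSATISFIABLE

v5 = True:
  propagation gives v2=False, v1=False, v4=True; an empty clause results — contradiction.
v5 = False:
  propagation gives v4=False; an empty clause results — contradiction.
Every branch closes, so no satisfying assignment exists.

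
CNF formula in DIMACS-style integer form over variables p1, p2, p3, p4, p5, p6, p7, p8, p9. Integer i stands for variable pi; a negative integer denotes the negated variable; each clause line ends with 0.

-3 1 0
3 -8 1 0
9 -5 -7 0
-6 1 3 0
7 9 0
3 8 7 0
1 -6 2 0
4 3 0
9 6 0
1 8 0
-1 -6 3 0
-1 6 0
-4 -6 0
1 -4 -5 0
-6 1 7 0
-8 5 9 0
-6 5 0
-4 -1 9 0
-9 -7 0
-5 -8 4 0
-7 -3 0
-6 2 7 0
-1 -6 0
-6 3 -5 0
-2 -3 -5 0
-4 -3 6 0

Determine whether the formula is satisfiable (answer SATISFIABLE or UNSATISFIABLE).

p6 = True:
  propagation gives p4=False, p3=True, p1=True; an empty clause results — contradiction.
p6 = False:
  propagation gives p9=True, p1=False, p3=False, p8=False; an empty clause results — contradiction.
Every branch closes, so no satisfying assignment exists.

UNSATISFIABLE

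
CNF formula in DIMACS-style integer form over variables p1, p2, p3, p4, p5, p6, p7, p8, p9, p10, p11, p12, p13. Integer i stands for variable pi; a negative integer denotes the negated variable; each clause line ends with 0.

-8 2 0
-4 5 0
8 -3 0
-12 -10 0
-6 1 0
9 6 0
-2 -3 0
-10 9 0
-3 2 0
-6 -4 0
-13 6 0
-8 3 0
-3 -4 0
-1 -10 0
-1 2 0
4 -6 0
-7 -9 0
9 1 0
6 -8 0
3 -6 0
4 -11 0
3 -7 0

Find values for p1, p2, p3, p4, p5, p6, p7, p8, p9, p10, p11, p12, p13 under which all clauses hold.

p1=False, p2=True, p3=False, p4=True, p5=True, p6=False, p7=False, p8=False, p9=True, p10=False, p11=True, p12=False, p13=False

Pure literal: p5 appears only positively; assign p5 = True.
p7 occurs only negated in the remaining clauses — set p7 = False.
Set p1 = False and propagate.
  then p6 is forced to False.
  then p9 is forced to True.
  then p13 is forced to False.
  then p8 is forced to False.
  then p3 is forced to False.
For the remaining variables, p2 = True, p4 = True, p10 = False, p11 = True, p12 = False works.
Check each clause:
  1. {p2, ¬p8} — ¬p8 is true.
  2. {¬p4, p5} — p5 is true.
  3. {¬p3, p8} — ¬p3 is true.
  4. {¬p10, ¬p12} — ¬p12 is true.
  5. {¬p6, p1} — ¬p6 is true.
  6. {p9, p6} — p9 is true.
  7. {¬p2, ¬p3} — ¬p3 is true.
  8. {¬p10, p9} — p9 is true.
  9. {¬p3, p2} — p2 is true.
  10. {¬p4, ¬p6} — ¬p6 is true.
  11. {p6, ¬p13} — ¬p13 is true.
  12. {p3, ¬p8} — ¬p8 is true.
  13. {¬p4, ¬p3} — ¬p3 is true.
  14. {¬p10, ¬p1} — ¬p10 is true.
  15. {p2, ¬p1} — p2 is true.
  16. {p4, ¬p6} — ¬p6 is true.
  17. {¬p9, ¬p7} — ¬p7 is true.
  18. {p1, p9} — p9 is true.
  19. {p6, ¬p8} — ¬p8 is true.
  20. {p3, ¬p6} — ¬p6 is true.
  21. {p4, ¬p11} — p4 is true.
  22. {p3, ¬p7} — ¬p7 is true.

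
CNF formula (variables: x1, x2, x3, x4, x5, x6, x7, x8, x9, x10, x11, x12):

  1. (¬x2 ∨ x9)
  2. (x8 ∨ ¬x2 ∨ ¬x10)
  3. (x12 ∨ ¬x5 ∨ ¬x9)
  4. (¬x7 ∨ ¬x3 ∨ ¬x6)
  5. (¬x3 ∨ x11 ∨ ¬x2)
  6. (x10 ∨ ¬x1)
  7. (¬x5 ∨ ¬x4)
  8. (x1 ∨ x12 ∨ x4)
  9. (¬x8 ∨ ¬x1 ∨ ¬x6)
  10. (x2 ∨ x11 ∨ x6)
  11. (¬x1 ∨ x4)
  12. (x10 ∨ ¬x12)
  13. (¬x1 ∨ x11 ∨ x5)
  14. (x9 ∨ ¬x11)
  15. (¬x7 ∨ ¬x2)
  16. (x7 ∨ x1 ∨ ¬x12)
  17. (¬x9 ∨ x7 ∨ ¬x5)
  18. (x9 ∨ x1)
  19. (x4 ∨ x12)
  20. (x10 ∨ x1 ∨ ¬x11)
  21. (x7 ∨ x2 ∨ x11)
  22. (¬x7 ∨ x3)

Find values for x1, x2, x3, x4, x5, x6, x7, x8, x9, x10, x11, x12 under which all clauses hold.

x1=T, x2=F, x3=T, x4=T, x5=F, x6=T, x7=F, x8=F, x9=T, x10=T, x11=T, x12=F

Check each clause:
  1. (¬x2 ∨ x9) — x9 is true.
  2. (x8 ∨ ¬x10 ∨ ¬x2) — ¬x2 is true.
  3. (x12 ∨ ¬x9 ∨ ¬x5) — ¬x5 is true.
  4. (¬x3 ∨ ¬x6 ∨ ¬x7) — ¬x7 is true.
  5. (¬x2 ∨ ¬x3 ∨ x11) — x11 is true.
  6. (x10 ∨ ¬x1) — x10 is true.
  7. (¬x5 ∨ ¬x4) — ¬x5 is true.
  8. (x1 ∨ x12 ∨ x4) — x1 is true.
  9. (¬x8 ∨ ¬x6 ∨ ¬x1) — ¬x8 is true.
  10. (x6 ∨ x2 ∨ x11) — x11 is true.
  11. (¬x1 ∨ x4) — x4 is true.
  12. (x10 ∨ ¬x12) — x10 is true.
  13. (x11 ∨ x5 ∨ ¬x1) — x11 is true.
  14. (¬x11 ∨ x9) — x9 is true.
  15. (¬x2 ∨ ¬x7) — ¬x7 is true.
  16. (x1 ∨ ¬x12 ∨ x7) — x1 is true.
  17. (¬x9 ∨ ¬x5 ∨ x7) — ¬x5 is true.
  18. (x1 ∨ x9) — x1 is true.
  19. (x12 ∨ x4) — x4 is true.
  20. (¬x11 ∨ x10 ∨ x1) — x1 is true.
  21. (x11 ∨ x2 ∨ x7) — x11 is true.
  22. (¬x7 ∨ x3) — ¬x7 is true.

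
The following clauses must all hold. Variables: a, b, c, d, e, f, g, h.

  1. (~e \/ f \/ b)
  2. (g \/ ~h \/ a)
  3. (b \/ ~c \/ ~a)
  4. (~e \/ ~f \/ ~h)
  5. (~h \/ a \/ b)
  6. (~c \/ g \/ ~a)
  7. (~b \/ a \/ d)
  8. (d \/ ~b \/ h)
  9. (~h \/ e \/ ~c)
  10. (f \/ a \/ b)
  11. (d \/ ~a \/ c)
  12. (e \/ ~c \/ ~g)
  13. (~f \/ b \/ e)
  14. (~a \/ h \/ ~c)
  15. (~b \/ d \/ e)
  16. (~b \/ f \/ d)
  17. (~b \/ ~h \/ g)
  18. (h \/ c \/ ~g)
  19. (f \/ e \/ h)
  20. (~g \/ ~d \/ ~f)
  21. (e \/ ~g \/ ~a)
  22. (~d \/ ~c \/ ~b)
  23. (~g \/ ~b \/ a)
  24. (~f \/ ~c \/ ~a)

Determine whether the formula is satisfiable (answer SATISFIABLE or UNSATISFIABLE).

Branch on a: take a = False.
The remaining clauses are satisfied by b = False, c = False, d = False, e = True, f = True, g = False, h = False.
So a=0, b=0, c=0, d=0, e=1, f=1, g=0, h=0 is a satisfying assignment.

SATISFIABLE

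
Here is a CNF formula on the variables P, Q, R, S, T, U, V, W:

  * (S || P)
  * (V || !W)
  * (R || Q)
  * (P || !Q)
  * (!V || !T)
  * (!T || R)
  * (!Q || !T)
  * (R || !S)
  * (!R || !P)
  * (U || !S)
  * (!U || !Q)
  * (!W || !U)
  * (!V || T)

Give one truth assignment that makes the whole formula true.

P=0, Q=0, R=1, S=1, T=0, U=1, V=0, W=0

Pure literal: W appears only negated; assign W = False.
Set P = False and propagate.
  then S is forced to True.
  then Q is forced to False.
  then R is forced to True.
  then U is forced to True.
Set T = False and propagate.
  then V is forced to False.
Check each clause:
  1. (P || S) — S is true.
  2. (!W || V) — !W is true.
  3. (R || Q) — R is true.
  4. (!Q || P) — !Q is true.
  5. (!V || !T) — !V is true.
  6. (!T || R) — R is true.
  7. (!Q || !T) — !T is true.
  8. (R || !S) — R is true.
  9. (!R || !P) — !P is true.
  10. (U || !S) — U is true.
  11. (!Q || !U) — !Q is true.
  12. (!W || !U) — !W is true.
  13. (T || !V) — !V is true.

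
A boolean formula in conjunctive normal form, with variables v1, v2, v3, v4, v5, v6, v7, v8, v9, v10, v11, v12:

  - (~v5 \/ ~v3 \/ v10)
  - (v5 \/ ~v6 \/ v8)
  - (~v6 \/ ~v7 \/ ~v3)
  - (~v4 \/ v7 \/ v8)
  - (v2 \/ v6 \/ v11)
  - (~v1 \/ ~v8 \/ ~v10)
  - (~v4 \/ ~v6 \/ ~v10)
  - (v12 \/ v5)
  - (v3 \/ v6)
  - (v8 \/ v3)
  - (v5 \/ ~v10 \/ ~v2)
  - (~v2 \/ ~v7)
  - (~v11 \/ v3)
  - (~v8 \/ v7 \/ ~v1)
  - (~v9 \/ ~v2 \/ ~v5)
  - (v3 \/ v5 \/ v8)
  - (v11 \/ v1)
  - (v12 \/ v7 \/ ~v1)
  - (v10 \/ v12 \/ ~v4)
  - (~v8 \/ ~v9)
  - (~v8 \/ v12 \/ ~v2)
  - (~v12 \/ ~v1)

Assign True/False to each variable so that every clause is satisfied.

v1 = 1, v2 = 0, v3 = 0, v4 = 0, v5 = 1, v6 = 1, v7 = 1, v8 = 1, v9 = 0, v10 = 0, v11 = 0, v12 = 0

Check each clause:
  1. (~v5 \/ ~v3 \/ v10) — ~v3 is true.
  2. (~v6 \/ v8 \/ v5) — v8 is true.
  3. (~v3 \/ ~v6 \/ ~v7) — ~v3 is true.
  4. (~v4 \/ v7 \/ v8) — v8 is true.
  5. (v11 \/ v6 \/ v2) — v6 is true.
  6. (~v8 \/ ~v1 \/ ~v10) — ~v10 is true.
  7. (~v4 \/ ~v6 \/ ~v10) — ~v4 is true.
  8. (v5 \/ v12) — v5 is true.
  9. (v6 \/ v3) — v6 is true.
  10. (v8 \/ v3) — v8 is true.
  11. (~v2 \/ v5 \/ ~v10) — v5 is true.
  12. (~v2 \/ ~v7) — ~v2 is true.
  13. (~v11 \/ v3) — ~v11 is true.
  14. (v7 \/ ~v1 \/ ~v8) — v7 is true.
  15. (~v2 \/ ~v9 \/ ~v5) — ~v2 is true.
  16. (v5 \/ v8 \/ v3) — v8 is true.
  17. (v1 \/ v11) — v1 is true.
  18. (v12 \/ ~v1 \/ v7) — v7 is true.
  19. (v10 \/ ~v4 \/ v12) — ~v4 is true.
  20. (~v8 \/ ~v9) — ~v9 is true.
  21. (~v8 \/ v12 \/ ~v2) — ~v2 is true.
  22. (~v12 \/ ~v1) — ~v12 is true.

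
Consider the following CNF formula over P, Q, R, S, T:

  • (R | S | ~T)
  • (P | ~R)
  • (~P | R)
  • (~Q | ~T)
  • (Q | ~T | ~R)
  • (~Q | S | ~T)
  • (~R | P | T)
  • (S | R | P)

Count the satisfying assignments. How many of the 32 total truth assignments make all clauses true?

7

Satisfying assignments:
  P=0 Q=0 R=0 S=1 T=0
  P=0 Q=0 R=0 S=1 T=1
  P=0 Q=1 R=0 S=1 T=0
  P=1 Q=0 R=1 S=0 T=0
  P=1 Q=0 R=1 S=1 T=0
  P=1 Q=1 R=1 S=0 T=0
  P=1 Q=1 R=1 S=1 T=0
That's 7 in total.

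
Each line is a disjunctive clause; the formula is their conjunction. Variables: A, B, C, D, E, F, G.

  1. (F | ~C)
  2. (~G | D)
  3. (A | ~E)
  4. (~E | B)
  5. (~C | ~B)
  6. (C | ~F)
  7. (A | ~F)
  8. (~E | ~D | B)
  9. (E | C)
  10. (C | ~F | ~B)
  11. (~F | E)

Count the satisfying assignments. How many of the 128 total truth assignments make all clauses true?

The models are:
  A=1 B=1 C=0 D=0 E=1 F=0 G=0
  A=1 B=1 C=0 D=1 E=1 F=0 G=0
  A=1 B=1 C=0 D=1 E=1 F=0 G=1
Count: 3.

3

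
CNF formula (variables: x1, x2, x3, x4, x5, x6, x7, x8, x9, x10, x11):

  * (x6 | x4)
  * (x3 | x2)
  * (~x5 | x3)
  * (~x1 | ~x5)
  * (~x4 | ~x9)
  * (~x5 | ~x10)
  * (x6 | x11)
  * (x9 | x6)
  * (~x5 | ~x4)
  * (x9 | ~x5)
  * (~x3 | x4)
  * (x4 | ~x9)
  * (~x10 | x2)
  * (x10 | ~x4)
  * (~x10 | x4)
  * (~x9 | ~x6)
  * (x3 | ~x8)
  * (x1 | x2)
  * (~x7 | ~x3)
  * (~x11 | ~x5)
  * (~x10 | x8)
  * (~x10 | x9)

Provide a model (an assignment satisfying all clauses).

x1=F  x2=T  x3=F  x4=F  x5=F  x6=T  x7=T  x8=F  x9=F  x10=F  x11=T

Check each clause:
  1. (x4 | x6) — x6 is true.
  2. (x2 | x3) — x2 is true.
  3. (~x5 | x3) — ~x5 is true.
  4. (~x1 | ~x5) — ~x5 is true.
  5. (~x9 | ~x4) — ~x4 is true.
  6. (~x10 | ~x5) — ~x5 is true.
  7. (x11 | x6) — x11 is true.
  8. (x6 | x9) — x6 is true.
  9. (~x5 | ~x4) — ~x5 is true.
  10. (~x5 | x9) — ~x5 is true.
  11. (~x3 | x4) — ~x3 is true.
  12. (x4 | ~x9) — ~x9 is true.
  13. (~x10 | x2) — x2 is true.
  14. (x10 | ~x4) — ~x4 is true.
  15. (~x10 | x4) — ~x10 is true.
  16. (~x9 | ~x6) — ~x9 is true.
  17. (x3 | ~x8) — ~x8 is true.
  18. (x1 | x2) — x2 is true.
  19. (~x7 | ~x3) — ~x3 is true.
  20. (~x11 | ~x5) — ~x5 is true.
  21. (~x10 | x8) — ~x10 is true.
  22. (x9 | ~x10) — ~x10 is true.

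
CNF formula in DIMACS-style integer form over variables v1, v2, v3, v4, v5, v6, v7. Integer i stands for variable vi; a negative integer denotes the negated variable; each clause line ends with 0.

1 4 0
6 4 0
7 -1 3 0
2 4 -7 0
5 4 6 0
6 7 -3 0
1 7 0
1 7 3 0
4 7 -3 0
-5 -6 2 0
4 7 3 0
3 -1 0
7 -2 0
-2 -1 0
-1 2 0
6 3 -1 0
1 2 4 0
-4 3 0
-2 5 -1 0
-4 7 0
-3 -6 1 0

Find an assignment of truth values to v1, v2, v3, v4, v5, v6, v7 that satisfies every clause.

v1 = F, v2 = F, v3 = T, v4 = T, v5 = T, v6 = F, v7 = T

Branch on v1: take v1 = False.
  then v4 is forced to True.
  then v7 is forced to True.
  then v3 is forced to True.
  then v6 is forced to False.
v2, v5 are now unconstrained; take v2 = False, v5 = True.
Every clause has at least one true literal under this assignment.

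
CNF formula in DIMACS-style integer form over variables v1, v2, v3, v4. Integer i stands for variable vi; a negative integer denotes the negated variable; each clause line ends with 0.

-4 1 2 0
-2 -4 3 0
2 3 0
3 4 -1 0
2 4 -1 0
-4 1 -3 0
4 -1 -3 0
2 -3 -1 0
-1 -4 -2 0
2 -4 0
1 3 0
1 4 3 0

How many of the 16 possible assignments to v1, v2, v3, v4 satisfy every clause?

2

Satisfying assignments:
  v1=F v2=F v3=T v4=F
  v1=F v2=T v3=T v4=F
Count: 2.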